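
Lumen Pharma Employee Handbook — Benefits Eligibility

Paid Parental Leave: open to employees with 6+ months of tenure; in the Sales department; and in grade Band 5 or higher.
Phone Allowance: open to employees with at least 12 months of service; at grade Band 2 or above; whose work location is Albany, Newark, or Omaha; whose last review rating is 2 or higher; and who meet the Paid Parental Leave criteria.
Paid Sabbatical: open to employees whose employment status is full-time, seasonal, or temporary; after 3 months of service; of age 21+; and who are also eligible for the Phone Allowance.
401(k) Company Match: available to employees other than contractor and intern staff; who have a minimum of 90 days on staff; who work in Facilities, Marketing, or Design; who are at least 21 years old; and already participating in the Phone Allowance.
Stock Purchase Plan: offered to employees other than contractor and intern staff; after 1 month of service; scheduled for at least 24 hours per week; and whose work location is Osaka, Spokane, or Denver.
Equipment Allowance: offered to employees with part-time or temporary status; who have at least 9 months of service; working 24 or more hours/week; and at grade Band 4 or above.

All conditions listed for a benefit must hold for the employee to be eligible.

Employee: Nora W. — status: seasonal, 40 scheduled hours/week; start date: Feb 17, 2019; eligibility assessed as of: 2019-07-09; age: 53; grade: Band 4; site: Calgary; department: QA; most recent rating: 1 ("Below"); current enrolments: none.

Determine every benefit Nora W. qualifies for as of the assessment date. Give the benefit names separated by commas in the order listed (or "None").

Service from Feb 17, 2019 to 2019-07-09: 142 days.
Paid Parental Leave — service 142 days < 6 months (≈180 days) ✗ → not eligible.
Phone Allowance — service 142 days < 12 months (≈360 days) ✗ → not eligible.
Paid Sabbatical — status seasonal ✓; service 142 days ≥ 3 months (≈90 days) ✓; age 53 ≥ 21 ✓; not eligible for Phone Allowance ✗ → not eligible.
401(k) Company Match — status seasonal ✓ (not excluded); service 142 days ≥ 90 days ✓; dept QA ✗ → not eligible.
Stock Purchase Plan — status seasonal ✓ (not excluded); service 142 days ≥ 1 month (≈30 days) ✓; 40 hrs/wk ≥ 24 ✓; site Calgary ✗ (not Osaka, Spokane, or Denver) → not eligible.
Equipment Allowance — status seasonal ✗ (requires part-time or temporary) → not eligible.

None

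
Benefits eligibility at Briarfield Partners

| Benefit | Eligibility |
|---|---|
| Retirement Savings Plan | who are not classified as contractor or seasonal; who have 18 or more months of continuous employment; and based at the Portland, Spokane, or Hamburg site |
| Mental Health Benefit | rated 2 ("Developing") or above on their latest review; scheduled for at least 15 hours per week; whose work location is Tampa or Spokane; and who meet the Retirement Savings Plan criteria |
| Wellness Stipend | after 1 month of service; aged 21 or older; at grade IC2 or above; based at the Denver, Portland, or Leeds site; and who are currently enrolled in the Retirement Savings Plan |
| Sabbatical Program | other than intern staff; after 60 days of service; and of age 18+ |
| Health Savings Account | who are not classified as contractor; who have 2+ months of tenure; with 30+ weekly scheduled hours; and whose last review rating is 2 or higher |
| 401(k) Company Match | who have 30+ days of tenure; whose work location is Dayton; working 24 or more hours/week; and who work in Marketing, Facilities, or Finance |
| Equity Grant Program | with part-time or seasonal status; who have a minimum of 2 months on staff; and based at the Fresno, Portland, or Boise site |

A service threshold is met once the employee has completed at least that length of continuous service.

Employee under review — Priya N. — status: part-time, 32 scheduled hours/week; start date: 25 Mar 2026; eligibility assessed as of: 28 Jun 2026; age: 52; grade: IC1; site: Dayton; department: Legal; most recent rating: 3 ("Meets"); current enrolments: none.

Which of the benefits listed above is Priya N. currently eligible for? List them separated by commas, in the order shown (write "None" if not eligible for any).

Sabbatical Program, Health Savings Account

Service from 25 Mar 2026 to 28 Jun 2026: 95 days.
Retirement Savings Plan — status part-time ✓ (not excluded); service 95 days < 18 months (≈540 days) ✗ → not eligible.
Mental Health Benefit — rating 3 ≥ 2 ✓; 32 hrs/wk ≥ 15 ✓; site Dayton ✗ (not Tampa or Spokane) → not eligible.
Wellness Stipend — service 95 days ≥ 1 month (≈30 days) ✓; age 52 ≥ 21 ✓; grade IC1 < IC2 ✗ → not eligible.
Sabbatical Program — status part-time ✓ (not excluded); service 95 days ≥ 60 days ✓; age 52 ≥ 18 ✓ → eligible.
Health Savings Account — status part-time ✓ (not excluded); service 95 days ≥ 2 months (≈60 days) ✓; 32 hrs/wk ≥ 30 ✓; rating 3 ≥ 2 ✓ → eligible.
401(k) Company Match — service 95 days ≥ 30 days ✓; site Dayton ✓; 32 hrs/wk ≥ 24 ✓; dept Legal ✗ → not eligible.
Equity Grant Program — status part-time ✓; service 95 days ≥ 2 months (≈60 days) ✓; site Dayton ✗ (not Fresno, Portland, or Boise) → not eligible.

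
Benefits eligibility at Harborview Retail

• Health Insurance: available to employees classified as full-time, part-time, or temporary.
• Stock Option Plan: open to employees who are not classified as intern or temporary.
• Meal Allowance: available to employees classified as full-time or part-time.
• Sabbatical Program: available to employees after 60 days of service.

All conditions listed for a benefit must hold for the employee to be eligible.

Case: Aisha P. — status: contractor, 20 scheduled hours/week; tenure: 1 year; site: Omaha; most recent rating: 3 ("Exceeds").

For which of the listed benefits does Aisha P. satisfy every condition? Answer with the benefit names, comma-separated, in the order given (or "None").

Health Insurance — status contractor ✗ (requires full-time, part-time, or temporary) → not eligible.
Stock Option Plan — status contractor ✓ (not excluded) → eligible.
Meal Allowance — status contractor ✗ (requires full-time or part-time) → not eligible.
Sabbatical Program — service 1 year ≥ 60 days ✓ → eligible.

Stock Option Plan, Sabbatical Program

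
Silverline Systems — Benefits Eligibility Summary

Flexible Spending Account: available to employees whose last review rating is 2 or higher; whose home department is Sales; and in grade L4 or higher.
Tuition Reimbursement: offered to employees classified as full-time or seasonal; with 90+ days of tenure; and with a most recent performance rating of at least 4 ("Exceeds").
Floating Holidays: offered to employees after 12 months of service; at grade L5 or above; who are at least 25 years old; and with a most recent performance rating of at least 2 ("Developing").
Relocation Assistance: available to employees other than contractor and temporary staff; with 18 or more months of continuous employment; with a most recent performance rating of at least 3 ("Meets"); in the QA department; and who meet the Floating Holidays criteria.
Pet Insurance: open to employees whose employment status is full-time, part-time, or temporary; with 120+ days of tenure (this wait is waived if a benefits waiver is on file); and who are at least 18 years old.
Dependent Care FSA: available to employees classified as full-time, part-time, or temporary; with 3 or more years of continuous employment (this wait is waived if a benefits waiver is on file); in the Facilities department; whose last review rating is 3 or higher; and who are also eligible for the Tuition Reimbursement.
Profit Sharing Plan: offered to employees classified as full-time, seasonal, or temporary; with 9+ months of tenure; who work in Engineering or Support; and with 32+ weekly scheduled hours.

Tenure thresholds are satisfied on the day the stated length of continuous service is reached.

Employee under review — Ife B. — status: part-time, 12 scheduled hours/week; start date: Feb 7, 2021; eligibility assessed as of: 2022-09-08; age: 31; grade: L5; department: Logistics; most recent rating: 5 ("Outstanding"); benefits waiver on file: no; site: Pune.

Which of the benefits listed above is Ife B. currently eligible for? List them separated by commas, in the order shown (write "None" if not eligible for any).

Service from Feb 7, 2021 to 2022-09-08: 578 days.
Flexible Spending Account — rating 5 ≥ 2 ✓; dept Logistics ✗ → not eligible.
Tuition Reimbursement — status part-time ✗ (requires full-time or seasonal) → not eligible.
Floating Holidays — service 578 days ≥ 12 months (≈360 days) ✓; grade L5 ≥ L5 ✓; age 31 ≥ 25 ✓; rating 5 ≥ 2 ✓ → eligible.
Relocation Assistance — status part-time ✓ (not excluded); service 578 days ≥ 18 months (≈540 days) ✓; rating 5 ≥ 3 ✓; dept Logistics ✗ → not eligible.
Pet Insurance — status part-time ✓; no waiver, service 578 days ≥ 120 days ✓; age 31 ≥ 18 ✓ → eligible.
Dependent Care FSA — status part-time ✓; no waiver, service 578 days < 3 years (≈1095 days) ✗ → not eligible.
Profit Sharing Plan — status part-time ✗ (requires full-time, seasonal, or temporary) → not eligible.

Floating Holidays, Pet Insurance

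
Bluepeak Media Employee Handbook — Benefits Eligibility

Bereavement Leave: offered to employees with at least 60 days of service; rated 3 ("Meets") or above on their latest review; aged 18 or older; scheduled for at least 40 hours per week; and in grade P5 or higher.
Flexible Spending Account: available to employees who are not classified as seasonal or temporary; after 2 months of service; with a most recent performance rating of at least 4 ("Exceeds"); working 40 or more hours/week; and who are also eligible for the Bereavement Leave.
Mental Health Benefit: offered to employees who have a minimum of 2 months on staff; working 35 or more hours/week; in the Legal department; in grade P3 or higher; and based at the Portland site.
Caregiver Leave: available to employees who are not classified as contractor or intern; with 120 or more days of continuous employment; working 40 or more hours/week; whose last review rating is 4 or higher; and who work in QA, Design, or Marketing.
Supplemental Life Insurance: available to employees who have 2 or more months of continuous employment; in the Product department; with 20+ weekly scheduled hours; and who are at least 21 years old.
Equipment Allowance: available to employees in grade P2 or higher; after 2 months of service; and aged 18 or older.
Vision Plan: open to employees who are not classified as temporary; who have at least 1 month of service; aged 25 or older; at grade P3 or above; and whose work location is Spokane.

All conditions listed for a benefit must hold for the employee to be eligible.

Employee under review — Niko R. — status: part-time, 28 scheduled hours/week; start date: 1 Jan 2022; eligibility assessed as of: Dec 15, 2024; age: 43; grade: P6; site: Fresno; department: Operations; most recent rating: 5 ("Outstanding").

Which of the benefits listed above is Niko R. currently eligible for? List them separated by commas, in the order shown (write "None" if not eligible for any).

Equipment Allowance

Service from 1 Jan 2022 to Dec 15, 2024: 1079 days.
Bereavement Leave — service 1079 days ≥ 60 days ✓; rating 5 ≥ 3 ✓; age 43 ≥ 18 ✓; 28 hrs/wk < 40 ✗ → not eligible.
Flexible Spending Account — status part-time ✓ (not excluded); service 1079 days ≥ 2 months (≈60 days) ✓; rating 5 ≥ 4 ✓; 28 hrs/wk < 40 ✗ → not eligible.
Mental Health Benefit — service 1079 days ≥ 2 months (≈60 days) ✓; 28 hrs/wk < 35 ✗ → not eligible.
Caregiver Leave — status part-time ✓ (not excluded); service 1079 days ≥ 120 days ✓; 28 hrs/wk < 40 ✗ → not eligible.
Supplemental Life Insurance — service 1079 days ≥ 2 months (≈60 days) ✓; dept Operations ✗ → not eligible.
Equipment Allowance — grade P6 ≥ P2 ✓; service 1079 days ≥ 2 months (≈60 days) ✓; age 43 ≥ 18 ✓ → eligible.
Vision Plan — status part-time ✓ (not excluded); service 1079 days ≥ 1 month (≈30 days) ✓; age 43 ≥ 25 ✓; grade P6 ≥ P3 ✓; site Fresno ✗ (not Spokane) → not eligible.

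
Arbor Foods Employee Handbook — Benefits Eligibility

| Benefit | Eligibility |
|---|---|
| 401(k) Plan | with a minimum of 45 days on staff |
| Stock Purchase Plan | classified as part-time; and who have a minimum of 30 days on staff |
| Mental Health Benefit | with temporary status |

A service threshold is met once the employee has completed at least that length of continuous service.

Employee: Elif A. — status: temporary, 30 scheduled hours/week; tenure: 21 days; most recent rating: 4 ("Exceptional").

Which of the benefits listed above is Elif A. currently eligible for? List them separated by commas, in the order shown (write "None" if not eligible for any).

401(k) Plan — service 21 days < 45 days ✗ → not eligible.
Stock Purchase Plan — status temporary ✗ (requires part-time) → not eligible.
Mental Health Benefit — status temporary ✓ → eligible.

Mental Health Benefit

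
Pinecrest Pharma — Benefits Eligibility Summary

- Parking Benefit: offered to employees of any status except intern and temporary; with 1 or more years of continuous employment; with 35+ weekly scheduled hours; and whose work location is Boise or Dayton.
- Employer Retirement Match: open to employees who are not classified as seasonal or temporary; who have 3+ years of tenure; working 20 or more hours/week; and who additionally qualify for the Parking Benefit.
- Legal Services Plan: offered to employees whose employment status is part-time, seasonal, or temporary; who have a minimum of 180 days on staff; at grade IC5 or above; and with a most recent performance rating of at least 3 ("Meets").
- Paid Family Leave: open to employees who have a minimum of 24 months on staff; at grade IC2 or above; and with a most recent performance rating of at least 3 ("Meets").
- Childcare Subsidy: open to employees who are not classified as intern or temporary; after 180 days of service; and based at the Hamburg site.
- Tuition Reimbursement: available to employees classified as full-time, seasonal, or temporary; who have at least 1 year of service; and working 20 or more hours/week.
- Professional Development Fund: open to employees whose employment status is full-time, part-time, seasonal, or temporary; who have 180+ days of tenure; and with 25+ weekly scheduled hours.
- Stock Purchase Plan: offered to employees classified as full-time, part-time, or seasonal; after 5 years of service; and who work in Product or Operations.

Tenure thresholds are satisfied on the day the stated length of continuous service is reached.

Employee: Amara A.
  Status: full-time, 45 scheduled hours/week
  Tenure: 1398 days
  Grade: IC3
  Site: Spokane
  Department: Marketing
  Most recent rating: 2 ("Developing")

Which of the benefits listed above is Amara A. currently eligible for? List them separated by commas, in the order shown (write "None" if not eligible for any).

Parking Benefit — status full-time ✓ (not excluded); service 1398 days ≥ 1 year (≈365 days) ✓; 45 hrs/wk ≥ 35 ✓; site Spokane ✗ (not Boise or Dayton) → not eligible.
Employer Retirement Match — status full-time ✓ (not excluded); service 1398 days ≥ 3 years (≈1095 days) ✓; 45 hrs/wk ≥ 20 ✓; not eligible for Parking Benefit ✗ → not eligible.
Legal Services Plan — status full-time ✗ (requires part-time, seasonal, or temporary) → not eligible.
Paid Family Leave — service 1398 days ≥ 24 months (≈720 days) ✓; grade IC3 ≥ IC2 ✓; rating 2 < 3 ✗ → not eligible.
Childcare Subsidy — status full-time ✓ (not excluded); service 1398 days ≥ 180 days ✓; site Spokane ✗ (not Hamburg) → not eligible.
Tuition Reimbursement — status full-time ✓; service 1398 days ≥ 1 year (≈365 days) ✓; 45 hrs/wk ≥ 20 ✓ → eligible.
Professional Development Fund — status full-time ✓; service 1398 days ≥ 180 days ✓; 45 hrs/wk ≥ 25 ✓ → eligible.
Stock Purchase Plan — status full-time ✓; service 1398 days < 5 years (≈1825 days) ✗ → not eligible.

Tuition Reimbursement, Professional Development Fund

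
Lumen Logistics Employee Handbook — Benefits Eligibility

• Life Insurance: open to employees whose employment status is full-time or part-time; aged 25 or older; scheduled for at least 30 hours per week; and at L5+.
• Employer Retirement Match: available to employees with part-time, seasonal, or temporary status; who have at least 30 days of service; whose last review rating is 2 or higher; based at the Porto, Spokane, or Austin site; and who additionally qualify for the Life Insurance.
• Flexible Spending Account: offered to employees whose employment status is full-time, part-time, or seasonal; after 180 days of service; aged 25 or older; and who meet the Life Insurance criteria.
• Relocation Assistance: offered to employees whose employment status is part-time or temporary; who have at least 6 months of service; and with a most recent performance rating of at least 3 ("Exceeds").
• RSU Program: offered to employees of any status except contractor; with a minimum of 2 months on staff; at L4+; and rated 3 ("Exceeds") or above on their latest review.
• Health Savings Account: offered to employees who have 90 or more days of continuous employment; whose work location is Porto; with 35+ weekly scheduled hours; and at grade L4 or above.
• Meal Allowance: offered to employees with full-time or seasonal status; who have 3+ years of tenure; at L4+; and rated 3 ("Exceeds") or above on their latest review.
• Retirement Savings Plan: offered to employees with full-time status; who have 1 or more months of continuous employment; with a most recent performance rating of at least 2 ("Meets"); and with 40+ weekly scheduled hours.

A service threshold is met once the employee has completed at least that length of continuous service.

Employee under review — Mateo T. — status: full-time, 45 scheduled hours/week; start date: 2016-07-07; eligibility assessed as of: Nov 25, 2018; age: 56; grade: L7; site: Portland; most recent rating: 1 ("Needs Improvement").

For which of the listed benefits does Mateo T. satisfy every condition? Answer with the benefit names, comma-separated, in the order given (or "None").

Service from 2016-07-07 to Nov 25, 2018: 871 days.
Life Insurance — status full-time ✓; age 56 ≥ 25 ✓; 45 hrs/wk ≥ 30 ✓; grade L7 ≥ L5 ✓ → eligible.
Employer Retirement Match — status full-time ✗ (requires part-time, seasonal, or temporary) → not eligible.
Flexible Spending Account — status full-time ✓; service 871 days ≥ 180 days ✓; age 56 ≥ 25 ✓; eligible for Life Insurance ✓ → eligible.
Relocation Assistance — status full-time ✗ (requires part-time or temporary) → not eligible.
RSU Program — status full-time ✓ (not excluded); service 871 days ≥ 2 months (≈60 days) ✓; grade L7 ≥ L4 ✓; rating 1 < 3 ✗ → not eligible.
Health Savings Account — service 871 days ≥ 90 days ✓; site Portland ✗ (not Porto) → not eligible.
Meal Allowance — status full-time ✓; service 871 days < 3 years (≈1095 days) ✗ → not eligible.
Retirement Savings Plan — status full-time ✓; service 871 days ≥ 1 month (≈30 days) ✓; rating 1 < 2 ✗ → not eligible.

Life Insurance, Flexible Spending Account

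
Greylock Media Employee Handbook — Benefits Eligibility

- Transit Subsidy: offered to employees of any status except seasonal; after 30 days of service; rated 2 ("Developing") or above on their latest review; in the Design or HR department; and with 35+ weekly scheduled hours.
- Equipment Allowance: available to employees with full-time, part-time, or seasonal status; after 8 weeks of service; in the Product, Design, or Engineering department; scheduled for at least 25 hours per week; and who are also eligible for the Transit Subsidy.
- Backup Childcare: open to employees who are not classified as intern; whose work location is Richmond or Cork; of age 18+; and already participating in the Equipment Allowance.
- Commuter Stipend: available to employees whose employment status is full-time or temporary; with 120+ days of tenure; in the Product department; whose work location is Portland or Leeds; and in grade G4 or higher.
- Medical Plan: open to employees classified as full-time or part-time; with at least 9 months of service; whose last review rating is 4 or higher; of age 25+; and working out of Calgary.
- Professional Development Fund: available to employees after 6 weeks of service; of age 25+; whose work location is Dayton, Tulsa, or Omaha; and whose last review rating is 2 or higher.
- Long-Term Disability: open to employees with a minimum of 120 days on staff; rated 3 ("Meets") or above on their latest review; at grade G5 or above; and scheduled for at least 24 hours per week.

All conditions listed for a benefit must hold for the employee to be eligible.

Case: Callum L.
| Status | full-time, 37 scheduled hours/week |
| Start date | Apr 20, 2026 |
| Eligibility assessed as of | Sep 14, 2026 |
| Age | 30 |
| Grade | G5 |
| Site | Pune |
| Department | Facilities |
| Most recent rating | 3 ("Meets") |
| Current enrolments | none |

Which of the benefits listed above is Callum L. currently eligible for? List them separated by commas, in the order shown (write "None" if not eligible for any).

Long-Term Disability

Service from Apr 20, 2026 to Sep 14, 2026: 147 days.
Transit Subsidy — status full-time ✓ (not excluded); service 147 days ≥ 30 days ✓; rating 3 ≥ 2 ✓; dept Facilities ✗ → not eligible.
Equipment Allowance — status full-time ✓; service 147 days ≥ 8 weeks (≈56 days) ✓; dept Facilities ✗ → not eligible.
Backup Childcare — status full-time ✓ (not excluded); site Pune ✗ (not Richmond or Cork) → not eligible.
Commuter Stipend — status full-time ✓; service 147 days ≥ 120 days ✓; dept Facilities ✗ → not eligible.
Medical Plan — status full-time ✓; service 147 days < 9 months (≈270 days) ✗ → not eligible.
Professional Development Fund — service 147 days ≥ 6 weeks (≈42 days) ✓; age 30 ≥ 25 ✓; site Pune ✗ (not Dayton, Tulsa, or Omaha) → not eligible.
Long-Term Disability — service 147 days ≥ 120 days ✓; rating 3 ≥ 3 ✓; grade G5 ≥ G5 ✓; 37 hrs/wk ≥ 24 ✓ → eligible.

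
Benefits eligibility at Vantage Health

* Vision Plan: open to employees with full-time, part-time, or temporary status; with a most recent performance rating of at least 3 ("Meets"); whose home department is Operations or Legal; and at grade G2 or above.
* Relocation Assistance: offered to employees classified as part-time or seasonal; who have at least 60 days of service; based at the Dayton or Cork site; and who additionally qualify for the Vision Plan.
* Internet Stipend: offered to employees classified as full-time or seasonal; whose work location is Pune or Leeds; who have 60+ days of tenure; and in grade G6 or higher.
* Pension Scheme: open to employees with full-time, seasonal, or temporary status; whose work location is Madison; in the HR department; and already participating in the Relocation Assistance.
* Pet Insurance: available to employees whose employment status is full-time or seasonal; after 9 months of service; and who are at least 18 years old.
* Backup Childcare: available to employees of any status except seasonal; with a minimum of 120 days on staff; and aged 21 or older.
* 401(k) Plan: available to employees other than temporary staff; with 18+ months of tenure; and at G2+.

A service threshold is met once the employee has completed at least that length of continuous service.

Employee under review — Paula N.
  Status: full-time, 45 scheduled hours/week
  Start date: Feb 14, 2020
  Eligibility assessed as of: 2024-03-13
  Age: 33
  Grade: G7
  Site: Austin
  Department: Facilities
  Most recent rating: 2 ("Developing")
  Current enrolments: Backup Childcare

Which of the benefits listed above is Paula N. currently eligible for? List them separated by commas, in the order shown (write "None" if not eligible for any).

Pet Insurance, Backup Childcare, 401(k) Plan

Service from Feb 14, 2020 to 2024-03-13: 1489 days.
Vision Plan — status full-time ✓; rating 2 < 3 ✗ → not eligible.
Relocation Assistance — status full-time ✗ (requires part-time or seasonal) → not eligible.
Internet Stipend — status full-time ✓; site Austin ✗ (not Pune or Leeds) → not eligible.
Pension Scheme — status full-time ✓; site Austin ✗ (not Madison) → not eligible.
Pet Insurance — status full-time ✓; service 1489 days ≥ 9 months (≈270 days) ✓; age 33 ≥ 18 ✓ → eligible.
Backup Childcare — status full-time ✓ (not excluded); service 1489 days ≥ 120 days ✓; age 33 ≥ 21 ✓ → eligible.
401(k) Plan — status full-time ✓ (not excluded); service 1489 days ≥ 18 months (≈540 days) ✓; grade G7 ≥ G2 ✓ → eligible.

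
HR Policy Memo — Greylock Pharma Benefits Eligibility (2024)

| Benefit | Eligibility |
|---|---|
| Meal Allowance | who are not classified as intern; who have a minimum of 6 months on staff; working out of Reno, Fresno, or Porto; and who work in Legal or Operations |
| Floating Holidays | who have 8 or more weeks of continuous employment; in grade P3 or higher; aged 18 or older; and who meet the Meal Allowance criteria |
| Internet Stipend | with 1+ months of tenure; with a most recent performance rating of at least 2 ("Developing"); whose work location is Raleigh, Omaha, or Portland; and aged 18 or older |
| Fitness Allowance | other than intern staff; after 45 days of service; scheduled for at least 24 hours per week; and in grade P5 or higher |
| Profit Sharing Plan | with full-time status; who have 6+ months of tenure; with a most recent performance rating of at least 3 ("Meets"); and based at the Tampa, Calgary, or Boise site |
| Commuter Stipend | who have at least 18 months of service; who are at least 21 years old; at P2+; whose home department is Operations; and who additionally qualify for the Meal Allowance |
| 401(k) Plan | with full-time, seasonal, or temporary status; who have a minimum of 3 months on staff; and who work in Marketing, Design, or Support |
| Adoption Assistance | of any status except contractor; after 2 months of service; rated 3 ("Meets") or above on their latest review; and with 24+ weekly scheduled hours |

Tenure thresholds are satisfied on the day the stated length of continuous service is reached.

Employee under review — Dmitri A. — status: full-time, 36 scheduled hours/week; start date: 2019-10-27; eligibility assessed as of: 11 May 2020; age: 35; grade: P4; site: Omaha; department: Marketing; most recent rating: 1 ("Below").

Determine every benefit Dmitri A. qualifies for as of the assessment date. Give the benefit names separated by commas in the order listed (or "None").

401(k) Plan

Service from 2019-10-27 to 11 May 2020: 197 days.
Meal Allowance — status full-time ✓ (not excluded); service 197 days ≥ 6 months (≈180 days) ✓; site Omaha ✗ (not Reno, Fresno, or Porto) → not eligible.
Floating Holidays — service 197 days ≥ 8 weeks (≈56 days) ✓; grade P4 ≥ P3 ✓; age 35 ≥ 18 ✓; not eligible for Meal Allowance ✗ → not eligible.
Internet Stipend — service 197 days ≥ 1 month (≈30 days) ✓; rating 1 < 2 ✗ → not eligible.
Fitness Allowance — status full-time ✓ (not excluded); service 197 days ≥ 45 days ✓; 36 hrs/wk ≥ 24 ✓; grade P4 < P5 ✗ → not eligible.
Profit Sharing Plan — status full-time ✓; service 197 days ≥ 6 months (≈180 days) ✓; rating 1 < 3 ✗ → not eligible.
Commuter Stipend — service 197 days < 18 months (≈540 days) ✗ → not eligible.
401(k) Plan — status full-time ✓; service 197 days ≥ 3 months (≈90 days) ✓; dept Marketing ✓ → eligible.
Adoption Assistance — status full-time ✓ (not excluded); service 197 days ≥ 2 months (≈60 days) ✓; rating 1 < 3 ✗ → not eligible.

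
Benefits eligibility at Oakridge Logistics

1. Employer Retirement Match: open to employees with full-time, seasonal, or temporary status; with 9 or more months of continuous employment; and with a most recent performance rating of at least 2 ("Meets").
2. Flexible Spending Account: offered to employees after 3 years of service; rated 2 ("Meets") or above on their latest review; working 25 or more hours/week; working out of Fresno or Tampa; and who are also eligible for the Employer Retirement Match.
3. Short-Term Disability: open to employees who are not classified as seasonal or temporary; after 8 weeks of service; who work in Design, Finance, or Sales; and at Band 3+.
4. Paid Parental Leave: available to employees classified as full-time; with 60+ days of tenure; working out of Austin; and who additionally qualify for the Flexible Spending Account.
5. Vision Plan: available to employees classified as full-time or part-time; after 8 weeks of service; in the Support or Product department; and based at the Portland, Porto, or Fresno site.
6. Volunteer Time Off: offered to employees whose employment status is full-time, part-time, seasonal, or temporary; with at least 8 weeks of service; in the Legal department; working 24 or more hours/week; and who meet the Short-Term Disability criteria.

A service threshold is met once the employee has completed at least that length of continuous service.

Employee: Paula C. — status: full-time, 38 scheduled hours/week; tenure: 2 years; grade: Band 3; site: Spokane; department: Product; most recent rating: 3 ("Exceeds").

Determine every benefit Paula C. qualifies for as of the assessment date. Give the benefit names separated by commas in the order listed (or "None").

Employer Retirement Match

Employer Retirement Match — status full-time ✓; service 2 years ≥ 9 months (≈270 days) ✓; rating 3 ≥ 2 ✓ → eligible.
Flexible Spending Account — service 2 years < 3 years ✗ → not eligible.
Short-Term Disability — status full-time ✓ (not excluded); service 2 years ≥ 8 weeks (≈56 days) ✓; dept Product ✗ → not eligible.
Paid Parental Leave — status full-time ✓; service 2 years ≥ 60 days ✓; site Spokane ✗ (not Austin) → not eligible.
Vision Plan — status full-time ✓; service 2 years ≥ 8 weeks (≈56 days) ✓; dept Product ✓; site Spokane ✗ (not Portland, Porto, or Fresno) → not eligible.
Volunteer Time Off — status full-time ✓; service 2 years ≥ 8 weeks (≈56 days) ✓; dept Product ✗ → not eligible.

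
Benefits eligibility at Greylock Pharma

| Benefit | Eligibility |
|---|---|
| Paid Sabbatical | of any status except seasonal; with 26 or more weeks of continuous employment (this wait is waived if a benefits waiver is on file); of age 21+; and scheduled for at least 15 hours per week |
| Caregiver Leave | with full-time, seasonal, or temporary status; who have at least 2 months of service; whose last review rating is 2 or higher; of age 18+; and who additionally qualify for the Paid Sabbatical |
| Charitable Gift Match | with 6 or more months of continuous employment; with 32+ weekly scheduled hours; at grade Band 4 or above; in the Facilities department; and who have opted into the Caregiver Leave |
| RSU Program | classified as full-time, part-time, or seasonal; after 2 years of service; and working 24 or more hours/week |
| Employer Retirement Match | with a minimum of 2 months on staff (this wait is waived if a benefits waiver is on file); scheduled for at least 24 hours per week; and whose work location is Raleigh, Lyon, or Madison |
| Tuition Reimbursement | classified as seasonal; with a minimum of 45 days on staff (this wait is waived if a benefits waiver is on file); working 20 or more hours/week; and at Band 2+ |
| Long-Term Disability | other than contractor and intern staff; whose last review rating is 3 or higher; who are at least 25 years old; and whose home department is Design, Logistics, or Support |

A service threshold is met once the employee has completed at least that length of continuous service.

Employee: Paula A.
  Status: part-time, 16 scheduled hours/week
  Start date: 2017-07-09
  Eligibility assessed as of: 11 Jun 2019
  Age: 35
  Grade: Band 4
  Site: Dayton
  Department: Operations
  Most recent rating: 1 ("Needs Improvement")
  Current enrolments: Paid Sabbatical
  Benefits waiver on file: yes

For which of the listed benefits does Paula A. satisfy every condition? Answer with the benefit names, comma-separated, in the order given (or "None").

Service from 2017-07-09 to 11 Jun 2019: 702 days.
Paid Sabbatical — status part-time ✓ (not excluded); benefits waiver on file ✓; age 35 ≥ 21 ✓; 16 hrs/wk ≥ 15 ✓ → eligible.
Caregiver Leave — status part-time ✗ (requires full-time, seasonal, or temporary) → not eligible.
Charitable Gift Match — service 702 days ≥ 6 months (≈180 days) ✓; 16 hrs/wk < 32 ✗ → not eligible.
RSU Program — status part-time ✓; service 702 days < 2 years (≈730 days) ✗ → not eligible.
Employer Retirement Match — benefits waiver on file ✓; 16 hrs/wk < 24 ✗ → not eligible.
Tuition Reimbursement — status part-time ✗ (requires seasonal) → not eligible.
Long-Term Disability — status part-time ✓ (not excluded); rating 1 < 3 ✗ → not eligible.

Paid Sabbatical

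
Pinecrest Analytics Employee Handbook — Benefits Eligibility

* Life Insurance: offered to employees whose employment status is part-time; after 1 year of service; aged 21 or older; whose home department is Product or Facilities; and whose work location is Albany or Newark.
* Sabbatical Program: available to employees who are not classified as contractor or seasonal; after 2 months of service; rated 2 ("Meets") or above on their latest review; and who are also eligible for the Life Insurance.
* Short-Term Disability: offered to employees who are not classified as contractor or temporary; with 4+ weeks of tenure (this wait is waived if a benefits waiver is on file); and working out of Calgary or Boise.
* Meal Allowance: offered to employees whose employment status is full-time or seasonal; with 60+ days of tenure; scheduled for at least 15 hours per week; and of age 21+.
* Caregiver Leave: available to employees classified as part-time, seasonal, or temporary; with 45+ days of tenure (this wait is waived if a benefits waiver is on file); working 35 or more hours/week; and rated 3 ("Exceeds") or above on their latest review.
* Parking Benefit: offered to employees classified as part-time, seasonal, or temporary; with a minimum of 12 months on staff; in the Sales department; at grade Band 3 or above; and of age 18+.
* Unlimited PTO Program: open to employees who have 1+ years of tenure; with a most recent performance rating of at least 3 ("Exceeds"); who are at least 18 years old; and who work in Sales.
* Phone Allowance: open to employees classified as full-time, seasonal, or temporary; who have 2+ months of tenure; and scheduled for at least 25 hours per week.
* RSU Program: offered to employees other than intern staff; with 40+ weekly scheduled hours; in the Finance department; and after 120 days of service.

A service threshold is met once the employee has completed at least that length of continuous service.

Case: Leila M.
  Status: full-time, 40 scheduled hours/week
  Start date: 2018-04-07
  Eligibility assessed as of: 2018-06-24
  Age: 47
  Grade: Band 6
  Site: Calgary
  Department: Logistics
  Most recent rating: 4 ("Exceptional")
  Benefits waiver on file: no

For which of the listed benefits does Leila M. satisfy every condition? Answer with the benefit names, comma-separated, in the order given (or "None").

Service from 2018-04-07 to 2018-06-24: 78 days.
Life Insurance — status full-time ✗ (requires part-time) → not eligible.
Sabbatical Program — status full-time ✓ (not excluded); service 78 days ≥ 2 months (≈60 days) ✓; rating 4 ≥ 2 ✓; not eligible for Life Insurance ✗ → not eligible.
Short-Term Disability — status full-time ✓ (not excluded); no waiver, service 78 days ≥ 4 weeks (≈28 days) ✓; site Calgary ✓ → eligible.
Meal Allowance — status full-time ✓; service 78 days ≥ 60 days ✓; 40 hrs/wk ≥ 15 ✓; age 47 ≥ 21 ✓ → eligible.
Caregiver Leave — status full-time ✗ (requires part-time, seasonal, or temporary) → not eligible.
Parking Benefit — status full-time ✗ (requires part-time, seasonal, or temporary) → not eligible.
Unlimited PTO Program — service 78 days < 1 year (≈365 days) ✗ → not eligible.
Phone Allowance — status full-time ✓; service 78 days ≥ 2 months (≈60 days) ✓; 40 hrs/wk ≥ 25 ✓ → eligible.
RSU Program — status full-time ✓ (not excluded); 40 hrs/wk ≥ 40 ✓; dept Logistics ✗ → not eligible.

Short-Term Disability, Meal Allowance, Phone Allowance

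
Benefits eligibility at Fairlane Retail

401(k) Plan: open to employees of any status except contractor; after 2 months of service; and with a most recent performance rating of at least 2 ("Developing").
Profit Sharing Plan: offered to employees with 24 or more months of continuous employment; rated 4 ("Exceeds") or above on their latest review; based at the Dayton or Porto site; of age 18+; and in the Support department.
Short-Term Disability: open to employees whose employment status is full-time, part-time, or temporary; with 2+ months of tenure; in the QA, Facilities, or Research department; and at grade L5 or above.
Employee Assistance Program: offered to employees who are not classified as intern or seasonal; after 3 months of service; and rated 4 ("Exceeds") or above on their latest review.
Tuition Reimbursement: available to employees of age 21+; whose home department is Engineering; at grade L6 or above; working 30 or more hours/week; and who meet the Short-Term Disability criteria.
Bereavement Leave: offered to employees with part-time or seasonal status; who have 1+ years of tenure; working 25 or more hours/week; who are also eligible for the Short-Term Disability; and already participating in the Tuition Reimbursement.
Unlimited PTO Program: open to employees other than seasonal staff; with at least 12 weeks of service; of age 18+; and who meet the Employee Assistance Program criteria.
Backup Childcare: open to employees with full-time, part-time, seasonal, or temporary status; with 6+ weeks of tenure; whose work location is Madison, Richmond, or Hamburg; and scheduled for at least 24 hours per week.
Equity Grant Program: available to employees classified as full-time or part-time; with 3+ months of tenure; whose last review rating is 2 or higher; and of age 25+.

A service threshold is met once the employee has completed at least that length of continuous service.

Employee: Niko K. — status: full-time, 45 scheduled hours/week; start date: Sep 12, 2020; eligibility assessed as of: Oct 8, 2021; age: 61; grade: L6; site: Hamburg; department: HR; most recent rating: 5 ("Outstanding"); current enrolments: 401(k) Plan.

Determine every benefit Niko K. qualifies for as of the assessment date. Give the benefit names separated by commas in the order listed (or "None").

Service from Sep 12, 2020 to Oct 8, 2021: 391 days.
401(k) Plan — status full-time ✓ (not excluded); service 391 days ≥ 2 months (≈60 days) ✓; rating 5 ≥ 2 ✓ → eligible.
Profit Sharing Plan — service 391 days < 24 months (≈720 days) ✗ → not eligible.
Short-Term Disability — status full-time ✓; service 391 days ≥ 2 months (≈60 days) ✓; dept HR ✗ → not eligible.
Employee Assistance Program — status full-time ✓ (not excluded); service 391 days ≥ 3 months (≈90 days) ✓; rating 5 ≥ 4 ✓ → eligible.
Tuition Reimbursement — age 61 ≥ 21 ✓; dept HR ✗ → not eligible.
Bereavement Leave — status full-time ✗ (requires part-time or seasonal) → not eligible.
Unlimited PTO Program — status full-time ✓ (not excluded); service 391 days ≥ 12 weeks (≈84 days) ✓; age 61 ≥ 18 ✓; eligible for Employee Assistance Program ✓ → eligible.
Backup Childcare — status full-time ✓; service 391 days ≥ 6 weeks (≈42 days) ✓; site Hamburg ✓; 45 hrs/wk ≥ 24 ✓ → eligible.
Equity Grant Program — status full-time ✓; service 391 days ≥ 3 months (≈90 days) ✓; rating 5 ≥ 2 ✓; age 61 ≥ 25 ✓ → eligible.

401(k) Plan, Employee Assistance Program, Unlimited PTO Program, Backup Childcare, Equity Grant Program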